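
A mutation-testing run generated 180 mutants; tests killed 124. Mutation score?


Mutation score = killed / total * 100
Mutation score = 124 / 180 * 100
Mutation score = 68.89%

68.89%


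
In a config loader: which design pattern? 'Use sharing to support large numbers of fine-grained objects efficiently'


This matches the Flyweight pattern

Flyweight


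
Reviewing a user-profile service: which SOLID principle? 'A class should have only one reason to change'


This describes the Single Responsibility Principle (SRP)

Single Responsibility Principle (SRP)


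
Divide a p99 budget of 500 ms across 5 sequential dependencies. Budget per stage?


Formula: per_stage = total_budget / stages
per_stage = 500 / 5
per_stage = 100.0 ms

100.0 ms


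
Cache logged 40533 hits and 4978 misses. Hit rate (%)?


Formula: hit rate = hits / (hits + misses) * 100
hit rate = 40533 / (40533 + 4978) * 100
hit rate = 40533 / 45511 * 100
hit rate = 89.06%

89.06%


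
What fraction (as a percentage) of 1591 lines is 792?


Coverage = covered / total * 100
Coverage = 792 / 1591 * 100
Coverage = 49.78%

49.78%


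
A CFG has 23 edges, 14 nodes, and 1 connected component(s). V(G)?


Formula: V(G) = E - N + 2P
V(G) = 23 - 14 + 2*1
V(G) = 9 + 2
V(G) = 11

11


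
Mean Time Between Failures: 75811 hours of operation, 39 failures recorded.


Formula: MTBF = Total operating time / Number of failures
MTBF = 75811 / 39
MTBF = 1943.87 hours

1943.87 hours


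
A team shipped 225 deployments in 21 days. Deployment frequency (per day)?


Formula: deployments per day = releases / days
= 225 / 21
= 10.714 deploys/day
(equivalently, 75.0 deploys/week)

10.714 deploys/day


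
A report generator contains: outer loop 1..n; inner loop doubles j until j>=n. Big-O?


Reasoning: linear outer times logarithmic inner
Complexity: O(n log n)

O(n log n)


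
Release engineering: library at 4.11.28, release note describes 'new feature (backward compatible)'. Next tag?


Current: 4.11.28
Change category: 'new feature (backward compatible)' → minor bump
SemVer rule: minor bump → increment MINOR, reset PATCH to 0 (MAJOR unchanged)
New: 4.12.0

4.12.0


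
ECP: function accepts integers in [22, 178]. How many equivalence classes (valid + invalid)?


Valid range: [22, 178]
Class 1: x < 22 — invalid
Class 2: 22 ≤ x ≤ 178 — valid
Class 3: x > 178 — invalid
Total equivalence classes: 3

3 equivalence classes


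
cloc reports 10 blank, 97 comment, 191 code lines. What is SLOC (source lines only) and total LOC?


Total LOC = blank + comment + code
Total LOC = 10 + 97 + 191 = 298
SLOC (source only) = code = 191

Total LOC: 298, SLOC: 191


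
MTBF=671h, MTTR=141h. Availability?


Availability = MTBF / (MTBF + MTTR)
Availability = 671 / (671 + 141)
Availability = 671 / 812
Availability = 82.6355%

82.6355%


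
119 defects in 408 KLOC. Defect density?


Defect density = defects / KLOC
Defect density = 119 / 408
Defect density = 0.292 defects/KLOC

0.292 defects/KLOC


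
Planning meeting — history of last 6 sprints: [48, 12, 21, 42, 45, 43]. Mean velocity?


Formula: Avg velocity = Total points / Number of sprints
Points: [48, 12, 21, 42, 45, 43]
Sum = 48 + 12 + 21 + 42 + 45 + 43 = 211
Avg velocity = 211 / 6 = 35.17 points/sprint

35.17 points/sprint


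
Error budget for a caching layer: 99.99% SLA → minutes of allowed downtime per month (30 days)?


Formula: allowed downtime = period * (100 - SLA) / 100
Period (month (30 days)) = 43200 minutes
Unavailability fraction = (100 - 99.99) / 100
Allowed downtime = 43200 * (100 - 99.99) / 100
Allowed downtime = 4.32 minutes

4.32 minutes


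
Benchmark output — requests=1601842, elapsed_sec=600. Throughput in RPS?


Formula: throughput = requests / seconds
throughput = 1601842 / 600
throughput = 2669.74 requests/second

2669.74 requests/second


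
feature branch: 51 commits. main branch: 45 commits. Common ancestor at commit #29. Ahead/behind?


Common ancestor: commit #29
feature commits after divergence: 51 - 29 = 22
main commits after divergence: 45 - 29 = 16
feature is 22 commits ahead of main
main is 16 commits ahead of feature

feature ahead: 22, main ahead: 16


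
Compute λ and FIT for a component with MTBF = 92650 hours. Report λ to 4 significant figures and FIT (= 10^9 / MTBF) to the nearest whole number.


Formula: λ = 1 / MTBF; FIT = λ × 1e9 = 1e9 / MTBF
λ = 1 / 92650 ≈ 1.079e-05 failures/hour
FIT = 1e9 / 92650 ≈ 10793 failures per 1e9 hours (nearest whole number)

λ = 1.079e-05 /h, FIT = 10793


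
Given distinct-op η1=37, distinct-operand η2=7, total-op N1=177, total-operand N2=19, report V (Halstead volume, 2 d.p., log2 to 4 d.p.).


Formula: V = N * log2(η), where N = N1 + N2 and η = η1 + η2
η = 37 + 7 = 44
N = 177 + 19 = 196
log2(44) ≈ 5.4594
V = 196 * 5.4594 = 1070.04

1070.04


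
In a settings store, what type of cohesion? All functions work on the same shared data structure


Reasoning: Functions share data
Type: Communicational cohesion

Communicational cohesion


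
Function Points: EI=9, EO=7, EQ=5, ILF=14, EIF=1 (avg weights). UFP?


UFP = EI*4 + EO*5 + EQ*4 + ILF*10 + EIF*7
UFP = 9*4 + 7*5 + 5*4 + 14*10 + 1*7
UFP = 36 + 35 + 20 + 140 + 7
UFP = 238

238


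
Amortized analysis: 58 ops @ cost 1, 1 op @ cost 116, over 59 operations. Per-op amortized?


Formula: Amortized cost = Total cost / Operations
Total cost = (58 * 1) + (1 * 116)
Total cost = 58 + 116 = 174
Amortized = 174 / 59 = 2.9492

2.9492


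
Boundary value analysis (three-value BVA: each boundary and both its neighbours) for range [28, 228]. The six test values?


Range: [28, 228]
Boundaries: just below min, min, min+1, max-1, max, just above max
Values: [27, 28, 29, 227, 228, 229]

[27, 28, 29, 227, 228, 229]


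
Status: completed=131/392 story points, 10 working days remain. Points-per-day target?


Formula: Required rate = Remaining points / Days left
Remaining = 392 - 131 = 261 points
Required rate = 261 / 10 = 26.1 points/day

26.1 points/day


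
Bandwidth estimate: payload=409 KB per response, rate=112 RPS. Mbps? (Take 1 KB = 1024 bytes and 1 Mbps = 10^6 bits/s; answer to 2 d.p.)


Formula: Mbps = payload_bytes * RPS * 8 / 1e6
Payload per request = 409 KB = 409 * 1024 = 418816 bytes
Total bytes/sec = 418816 * 112 = 46907392
Total bits/sec = 46907392 * 8 = 375259136
Mbps = 375259136 / 1e6 = 375.26

375.26 Mbps


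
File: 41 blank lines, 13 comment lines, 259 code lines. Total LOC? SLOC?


Total LOC = blank + comment + code
Total LOC = 41 + 13 + 259 = 313
SLOC (source only) = code = 259

Total LOC: 313, SLOC: 259


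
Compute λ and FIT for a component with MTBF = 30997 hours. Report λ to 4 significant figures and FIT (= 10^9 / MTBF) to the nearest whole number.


Formula: λ = 1 / MTBF; FIT = λ × 1e9 = 1e9 / MTBF
λ = 1 / 30997 ≈ 3.226e-05 failures/hour
FIT = 1e9 / 30997 ≈ 32261 failures per 1e9 hours (nearest whole number)

λ = 3.226e-05 /h, FIT = 32261


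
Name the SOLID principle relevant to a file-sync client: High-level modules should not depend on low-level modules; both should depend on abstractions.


This describes the Dependency Inversion Principle (DIP)

Dependency Inversion Principle (DIP)


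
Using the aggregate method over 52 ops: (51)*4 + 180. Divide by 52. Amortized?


Formula: Amortized cost = Total cost / Operations
Total cost = (51 * 4) + (1 * 180)
Total cost = 204 + 180 = 384
Amortized = 384 / 52 = 7.3846

7.3846


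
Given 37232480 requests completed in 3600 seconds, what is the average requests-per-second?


Formula: throughput = requests / seconds
throughput = 37232480 / 3600
throughput = 10342.36 requests/second

10342.36 requests/second


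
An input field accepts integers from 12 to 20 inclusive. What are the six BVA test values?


Range: [12, 20]
Boundaries: just below min, min, min+1, max-1, max, just above max
Values: [11, 12, 13, 19, 20, 21]

[11, 12, 13, 19, 20, 21]


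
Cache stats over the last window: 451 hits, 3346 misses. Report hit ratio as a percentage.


Formula: hit rate = hits / (hits + misses) * 100
hit rate = 451 / (451 + 3346) * 100
hit rate = 451 / 3797 * 100
hit rate = 11.88%

11.88%


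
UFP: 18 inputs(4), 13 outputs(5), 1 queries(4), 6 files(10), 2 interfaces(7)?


UFP = EI*4 + EO*5 + EQ*4 + ILF*10 + EIF*7
UFP = 18*4 + 13*5 + 1*4 + 6*10 + 2*7
UFP = 72 + 65 + 4 + 60 + 14
UFP = 215

215


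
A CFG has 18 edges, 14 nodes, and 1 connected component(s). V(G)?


Formula: V(G) = E - N + 2P
V(G) = 18 - 14 + 2*1
V(G) = 4 + 2
V(G) = 6

6


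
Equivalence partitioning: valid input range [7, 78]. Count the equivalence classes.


Valid range: [7, 78]
Class 1: x < 7 — invalid
Class 2: 7 ≤ x ≤ 78 — valid
Class 3: x > 78 — invalid
Total equivalence classes: 3

3 equivalence classes


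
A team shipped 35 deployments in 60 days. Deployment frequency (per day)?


Formula: deployments per day = releases / days
= 35 / 60
= 0.583 deploys/day
(equivalently, 4.08 deploys/week)

0.583 deploys/day


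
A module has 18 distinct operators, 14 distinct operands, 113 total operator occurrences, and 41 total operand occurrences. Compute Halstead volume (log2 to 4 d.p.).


Formula: V = N * log2(η), where N = N1 + N2 and η = η1 + η2
η = 18 + 14 = 32
N = 113 + 41 = 154
log2(32) ≈ 5.0000
V = 154 * 5.0000 = 770.00

770.00


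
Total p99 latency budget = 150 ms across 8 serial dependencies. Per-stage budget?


Formula: per_stage = total_budget / stages
per_stage = 150 / 8
per_stage = 18.75 ms

18.75 ms


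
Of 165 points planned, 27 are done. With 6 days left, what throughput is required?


Formula: Required rate = Remaining points / Days left
Remaining = 165 - 27 = 138 points
Required rate = 138 / 6 = 23.0 points/day

23.0 points/day


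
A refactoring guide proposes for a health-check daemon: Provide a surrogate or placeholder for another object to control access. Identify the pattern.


This matches the Proxy pattern

Proxy


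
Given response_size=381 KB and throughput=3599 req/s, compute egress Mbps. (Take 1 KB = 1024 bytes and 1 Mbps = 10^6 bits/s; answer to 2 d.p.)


Formula: Mbps = payload_bytes * RPS * 8 / 1e6
Payload per request = 381 KB = 381 * 1024 = 390144 bytes
Total bytes/sec = 390144 * 3599 = 1404128256
Total bits/sec = 1404128256 * 8 = 11233026048
Mbps = 11233026048 / 1e6 = 11233.03

11233.03 Mbps


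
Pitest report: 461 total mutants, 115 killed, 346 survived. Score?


Mutation score = killed / total * 100
Mutation score = 115 / 461 * 100
Mutation score = 24.95%

24.95%


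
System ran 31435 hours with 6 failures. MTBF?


Formula: MTBF = Total operating time / Number of failures
MTBF = 31435 / 6
MTBF = 5239.17 hours

5239.17 hours


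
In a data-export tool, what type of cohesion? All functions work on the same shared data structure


Reasoning: Functions share data
Type: Communicational cohesion

Communicational cohesion


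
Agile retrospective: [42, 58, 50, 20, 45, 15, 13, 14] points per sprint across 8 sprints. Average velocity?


Formula: Avg velocity = Total points / Number of sprints
Points: [42, 58, 50, 20, 45, 15, 13, 14]
Sum = 42 + 58 + 50 + 20 + 45 + 15 + 13 + 14 = 257
Avg velocity = 257 / 8 = 32.13 points/sprint

32.13 points/sprint


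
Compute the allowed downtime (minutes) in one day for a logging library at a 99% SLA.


Formula: allowed downtime = period * (100 - SLA) / 100
Period (day) = 1440 minutes
Unavailability fraction = (100 - 99.0) / 100
Allowed downtime = 1440 * (100 - 99.0) / 100
Allowed downtime = 14.4 minutes

14.4 minutes


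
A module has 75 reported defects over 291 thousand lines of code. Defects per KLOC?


Defect density = defects / KLOC
Defect density = 75 / 291
Defect density = 0.258 defects/KLOC

0.258 defects/KLOC


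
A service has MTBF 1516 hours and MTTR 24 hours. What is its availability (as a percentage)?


Availability = MTBF / (MTBF + MTTR)
Availability = 1516 / (1516 + 24)
Availability = 1516 / 1540
Availability = 98.4416%

98.4416%


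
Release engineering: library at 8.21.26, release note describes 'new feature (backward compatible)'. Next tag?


Current: 8.21.26
Change category: 'new feature (backward compatible)' → minor bump
SemVer rule: minor bump → increment MINOR, reset PATCH to 0 (MAJOR unchanged)
New: 8.22.0

8.22.0


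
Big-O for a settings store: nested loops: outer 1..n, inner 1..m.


Reasoning: product of independent bounds
Complexity: O(n*m)

O(n*m)


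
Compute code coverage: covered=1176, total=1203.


Coverage = covered / total * 100
Coverage = 1176 / 1203 * 100
Coverage = 97.76%

97.76%


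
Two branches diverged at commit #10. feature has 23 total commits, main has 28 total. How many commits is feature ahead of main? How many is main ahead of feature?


Common ancestor: commit #10
feature commits after divergence: 23 - 10 = 13
main commits after divergence: 28 - 10 = 18
feature is 13 commits ahead of main
main is 18 commits ahead of feature

feature ahead: 13, main ahead: 18


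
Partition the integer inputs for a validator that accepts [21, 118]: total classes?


Valid range: [21, 118]
Class 1: x < 21 — invalid
Class 2: 21 ≤ x ≤ 118 — valid
Class 3: x > 118 — invalid
Total equivalence classes: 3

3 equivalence classes


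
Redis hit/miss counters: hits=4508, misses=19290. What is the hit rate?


Formula: hit rate = hits / (hits + misses) * 100
hit rate = 4508 / (4508 + 19290) * 100
hit rate = 4508 / 23798 * 100
hit rate = 18.94%

18.94%


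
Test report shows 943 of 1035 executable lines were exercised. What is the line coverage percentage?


Coverage = covered / total * 100
Coverage = 943 / 1035 * 100
Coverage = 91.11%

91.11%


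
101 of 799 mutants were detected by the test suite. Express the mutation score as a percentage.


Mutation score = killed / total * 100
Mutation score = 101 / 799 * 100
Mutation score = 12.64%

12.64%


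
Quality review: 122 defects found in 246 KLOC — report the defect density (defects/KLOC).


Defect density = defects / KLOC
Defect density = 122 / 246
Defect density = 0.496 defects/KLOC

0.496 defects/KLOC


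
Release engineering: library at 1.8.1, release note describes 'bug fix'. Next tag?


Current: 1.8.1
Change category: 'bug fix' → patch bump
SemVer rule: patch bump → increment PATCH (MAJOR and MINOR unchanged)
New: 1.8.2

1.8.2


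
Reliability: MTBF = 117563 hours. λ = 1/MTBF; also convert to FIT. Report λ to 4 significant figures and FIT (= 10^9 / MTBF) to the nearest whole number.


Formula: λ = 1 / MTBF; FIT = λ × 1e9 = 1e9 / MTBF
λ = 1 / 117563 ≈ 8.506e-06 failures/hour
FIT = 1e9 / 117563 ≈ 8506 failures per 1e9 hours (nearest whole number)

λ = 8.506e-06 /h, FIT = 8506


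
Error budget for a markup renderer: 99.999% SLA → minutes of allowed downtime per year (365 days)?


Formula: allowed downtime = period * (100 - SLA) / 100
Period (year (365 days)) = 525600 minutes
Unavailability fraction = (100 - 99.999) / 100
Allowed downtime = 525600 * (100 - 99.999) / 100
Allowed downtime = 5.256 minutes

5.256 minutes


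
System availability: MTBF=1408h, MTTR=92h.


Availability = MTBF / (MTBF + MTTR)
Availability = 1408 / (1408 + 92)
Availability = 1408 / 1500
Availability = 93.8667%

93.8667%


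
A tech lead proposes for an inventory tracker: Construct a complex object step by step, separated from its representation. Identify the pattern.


This matches the Builder pattern

Builder


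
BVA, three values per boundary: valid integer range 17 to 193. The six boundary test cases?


Range: [17, 193]
Boundaries: just below min, min, min+1, max-1, max, just above max
Values: [16, 17, 18, 192, 193, 194]

[16, 17, 18, 192, 193, 194]


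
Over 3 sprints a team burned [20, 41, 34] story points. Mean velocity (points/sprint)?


Formula: Avg velocity = Total points / Number of sprints
Points: [20, 41, 34]
Sum = 20 + 41 + 34 = 95
Avg velocity = 95 / 3 = 31.67 points/sprint

31.67 points/sprint


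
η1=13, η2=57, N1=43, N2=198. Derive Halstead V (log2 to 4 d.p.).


Formula: V = N * log2(η), where N = N1 + N2 and η = η1 + η2
η = 13 + 57 = 70
N = 43 + 198 = 241
log2(70) ≈ 6.1293
V = 241 * 6.1293 = 1477.16

1477.16


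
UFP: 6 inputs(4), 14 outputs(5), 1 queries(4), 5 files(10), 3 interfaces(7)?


UFP = EI*4 + EO*5 + EQ*4 + ILF*10 + EIF*7
UFP = 6*4 + 14*5 + 1*4 + 5*10 + 3*7
UFP = 24 + 70 + 4 + 50 + 21
UFP = 169

169


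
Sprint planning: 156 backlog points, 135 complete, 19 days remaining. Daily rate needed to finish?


Formula: Required rate = Remaining points / Days left
Remaining = 156 - 135 = 21 points
Required rate = 21 / 19 = 1.11 points/day

1.11 points/day


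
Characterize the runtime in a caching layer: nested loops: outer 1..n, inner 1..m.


Reasoning: product of independent bounds
Complexity: O(n*m)

O(n*m)


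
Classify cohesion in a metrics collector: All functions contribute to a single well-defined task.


Reasoning: Best: single purpose
Type: Functional cohesion

Functional cohesion


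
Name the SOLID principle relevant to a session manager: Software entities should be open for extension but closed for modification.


This describes the Open/Closed Principle (OCP)

Open/Closed Principle (OCP)


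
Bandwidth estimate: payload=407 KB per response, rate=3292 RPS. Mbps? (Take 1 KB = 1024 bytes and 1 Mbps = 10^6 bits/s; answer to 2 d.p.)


Formula: Mbps = payload_bytes * RPS * 8 / 1e6
Payload per request = 407 KB = 407 * 1024 = 416768 bytes
Total bytes/sec = 416768 * 3292 = 1372000256
Total bits/sec = 1372000256 * 8 = 10976002048
Mbps = 10976002048 / 1e6 = 10976.0

10976.0 Mbps


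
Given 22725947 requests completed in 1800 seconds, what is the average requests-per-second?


Formula: throughput = requests / seconds
throughput = 22725947 / 1800
throughput = 12625.53 requests/second

12625.53 requests/second


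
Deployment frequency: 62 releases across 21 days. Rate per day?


Formula: deployments per day = releases / days
= 62 / 21
= 2.952 deploys/day
(equivalently, 20.67 deploys/week)

2.952 deploys/day


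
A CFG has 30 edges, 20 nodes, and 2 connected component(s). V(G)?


Formula: V(G) = E - N + 2P
V(G) = 30 - 20 + 2*2
V(G) = 10 + 4
V(G) = 14

14


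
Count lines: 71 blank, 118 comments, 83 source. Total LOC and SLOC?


Total LOC = blank + comment + code
Total LOC = 71 + 118 + 83 = 272
SLOC (source only) = code = 83

Total LOC: 272, SLOC: 83


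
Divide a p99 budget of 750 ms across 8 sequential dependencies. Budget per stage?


Formula: per_stage = total_budget / stages
per_stage = 750 / 8
per_stage = 93.75 ms

93.75 ms


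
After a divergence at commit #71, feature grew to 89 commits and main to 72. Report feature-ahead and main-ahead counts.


Common ancestor: commit #71
feature commits after divergence: 89 - 71 = 18
main commits after divergence: 72 - 71 = 1
feature is 18 commits ahead of main
main is 1 commits ahead of feature

feature ahead: 18, main ahead: 1


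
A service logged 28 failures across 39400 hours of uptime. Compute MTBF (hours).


Formula: MTBF = Total operating time / Number of failures
MTBF = 39400 / 28
MTBF = 1407.14 hours

1407.14 hours


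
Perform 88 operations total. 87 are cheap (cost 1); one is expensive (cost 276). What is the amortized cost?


Formula: Amortized cost = Total cost / Operations
Total cost = (87 * 1) + (1 * 276)
Total cost = 87 + 276 = 363
Amortized = 363 / 88 = 4.125

4.125


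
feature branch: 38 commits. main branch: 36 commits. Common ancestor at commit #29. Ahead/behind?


Common ancestor: commit #29
feature commits after divergence: 38 - 29 = 9
main commits after divergence: 36 - 29 = 7
feature is 9 commits ahead of main
main is 7 commits ahead of feature

feature ahead: 9, main ahead: 7


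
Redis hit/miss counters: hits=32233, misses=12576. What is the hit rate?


Formula: hit rate = hits / (hits + misses) * 100
hit rate = 32233 / (32233 + 12576) * 100
hit rate = 32233 / 44809 * 100
hit rate = 71.93%

71.93%


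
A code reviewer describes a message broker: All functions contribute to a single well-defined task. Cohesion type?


Reasoning: Best: single purpose
Type: Functional cohesion

Functional cohesion


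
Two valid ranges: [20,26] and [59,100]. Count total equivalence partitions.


Valid ranges: [20,26] and [59,100]
Class 1: x < 20 — invalid
Class 2: 20 ≤ x ≤ 26 — valid
Class 3: 26 < x < 59 — invalid (gap between ranges)
Class 4: 59 ≤ x ≤ 100 — valid
Class 5: x > 100 — invalid
Total equivalence classes: 5

5 equivalence classes


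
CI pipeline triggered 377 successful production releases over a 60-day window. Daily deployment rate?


Formula: deployments per day = releases / days
= 377 / 60
= 6.283 deploys/day
(equivalently, 43.98 deploys/week)

6.283 deploys/day


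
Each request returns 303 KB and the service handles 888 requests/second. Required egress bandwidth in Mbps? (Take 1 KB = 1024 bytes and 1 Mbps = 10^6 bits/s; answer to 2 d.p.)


Formula: Mbps = payload_bytes * RPS * 8 / 1e6
Payload per request = 303 KB = 303 * 1024 = 310272 bytes
Total bytes/sec = 310272 * 888 = 275521536
Total bits/sec = 275521536 * 8 = 2204172288
Mbps = 2204172288 / 1e6 = 2204.17

2204.17 Mbps


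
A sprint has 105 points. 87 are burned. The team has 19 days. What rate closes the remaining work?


Formula: Required rate = Remaining points / Days left
Remaining = 105 - 87 = 18 points
Required rate = 18 / 19 = 0.95 points/day

0.95 points/day


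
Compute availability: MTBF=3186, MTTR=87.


Availability = MTBF / (MTBF + MTTR)
Availability = 3186 / (3186 + 87)
Availability = 3186 / 3273
Availability = 97.3419%

97.3419%


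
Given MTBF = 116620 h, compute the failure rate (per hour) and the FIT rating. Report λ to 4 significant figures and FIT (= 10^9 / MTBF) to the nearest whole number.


Formula: λ = 1 / MTBF; FIT = λ × 1e9 = 1e9 / MTBF
λ = 1 / 116620 ≈ 8.575e-06 failures/hour
FIT = 1e9 / 116620 ≈ 8575 failures per 1e9 hours (nearest whole number)

λ = 8.575e-06 /h, FIT = 8575


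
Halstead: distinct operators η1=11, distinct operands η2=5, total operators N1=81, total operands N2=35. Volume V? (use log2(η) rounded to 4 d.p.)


Formula: V = N * log2(η), where N = N1 + N2 and η = η1 + η2
η = 11 + 5 = 16
N = 81 + 35 = 116
log2(16) ≈ 4.0000
V = 116 * 4.0000 = 464.00

464.00


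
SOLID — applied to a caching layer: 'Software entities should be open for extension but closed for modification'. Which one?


This describes the Open/Closed Principle (OCP)

Open/Closed Principle (OCP)


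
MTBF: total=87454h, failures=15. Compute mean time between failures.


Formula: MTBF = Total operating time / Number of failures
MTBF = 87454 / 15
MTBF = 5830.27 hours

5830.27 hours


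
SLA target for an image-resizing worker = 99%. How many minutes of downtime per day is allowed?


Formula: allowed downtime = period * (100 - SLA) / 100
Period (day) = 1440 minutes
Unavailability fraction = (100 - 99.0) / 100
Allowed downtime = 1440 * (100 - 99.0) / 100
Allowed downtime = 14.4 minutes

14.4 minutes


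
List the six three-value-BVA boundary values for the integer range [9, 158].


Range: [9, 158]
Boundaries: just below min, min, min+1, max-1, max, just above max
Values: [8, 9, 10, 157, 158, 159]

[8, 9, 10, 157, 158, 159]


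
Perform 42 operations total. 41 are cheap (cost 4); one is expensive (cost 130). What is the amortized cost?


Formula: Amortized cost = Total cost / Operations
Total cost = (41 * 4) + (1 * 130)
Total cost = 164 + 130 = 294
Amortized = 294 / 42 = 7.0

7.0


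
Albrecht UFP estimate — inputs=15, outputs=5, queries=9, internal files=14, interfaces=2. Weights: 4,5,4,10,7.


UFP = EI*4 + EO*5 + EQ*4 + ILF*10 + EIF*7
UFP = 15*4 + 5*5 + 9*4 + 14*10 + 2*7
UFP = 60 + 25 + 36 + 140 + 14
UFP = 275

275


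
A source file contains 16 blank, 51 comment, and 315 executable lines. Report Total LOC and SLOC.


Total LOC = blank + comment + code
Total LOC = 16 + 51 + 315 = 382
SLOC (source only) = code = 315

Total LOC: 382, SLOC: 315


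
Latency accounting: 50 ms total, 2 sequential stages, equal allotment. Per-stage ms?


Formula: per_stage = total_budget / stages
per_stage = 50 / 2
per_stage = 25.0 ms

25.0 ms


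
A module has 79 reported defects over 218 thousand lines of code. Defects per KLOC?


Defect density = defects / KLOC
Defect density = 79 / 218
Defect density = 0.362 defects/KLOC

0.362 defects/KLOC


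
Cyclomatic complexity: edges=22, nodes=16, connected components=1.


Formula: V(G) = E - N + 2P
V(G) = 22 - 16 + 2*1
V(G) = 6 + 2
V(G) = 8

8


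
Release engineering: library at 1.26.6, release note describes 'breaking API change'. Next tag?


Current: 1.26.6
Change category: 'breaking API change' → major bump
SemVer rule: major bump → increment MAJOR, reset MINOR and PATCH to 0
New: 2.0.0

2.0.0


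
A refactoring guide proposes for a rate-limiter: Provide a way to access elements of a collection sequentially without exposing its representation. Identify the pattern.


This matches the Iterator pattern

Iterator


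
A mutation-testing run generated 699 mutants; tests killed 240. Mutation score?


Mutation score = killed / total * 100
Mutation score = 240 / 699 * 100
Mutation score = 34.33%

34.33%


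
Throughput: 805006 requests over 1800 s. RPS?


Formula: throughput = requests / seconds
throughput = 805006 / 1800
throughput = 447.23 requests/second

447.23 requests/second


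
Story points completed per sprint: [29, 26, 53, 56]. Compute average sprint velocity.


Formula: Avg velocity = Total points / Number of sprints
Points: [29, 26, 53, 56]
Sum = 29 + 26 + 53 + 56 = 164
Avg velocity = 164 / 4 = 41.0 points/sprint

41.0 points/sprint


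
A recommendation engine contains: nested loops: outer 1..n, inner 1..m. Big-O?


Reasoning: product of independent bounds
Complexity: O(n*m)

O(n*m)


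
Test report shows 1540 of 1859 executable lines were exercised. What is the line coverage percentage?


Coverage = covered / total * 100
Coverage = 1540 / 1859 * 100
Coverage = 82.84%

82.84%


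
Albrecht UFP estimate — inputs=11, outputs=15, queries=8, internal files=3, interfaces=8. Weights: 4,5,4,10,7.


UFP = EI*4 + EO*5 + EQ*4 + ILF*10 + EIF*7
UFP = 11*4 + 15*5 + 8*4 + 3*10 + 8*7
UFP = 44 + 75 + 32 + 30 + 56
UFP = 237

237


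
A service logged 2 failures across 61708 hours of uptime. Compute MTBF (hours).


Formula: MTBF = Total operating time / Number of failures
MTBF = 61708 / 2
MTBF = 30854.0 hours

30854.0 hours


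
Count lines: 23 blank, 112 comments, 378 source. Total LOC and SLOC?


Total LOC = blank + comment + code
Total LOC = 23 + 112 + 378 = 513
SLOC (source only) = code = 378

Total LOC: 513, SLOC: 378


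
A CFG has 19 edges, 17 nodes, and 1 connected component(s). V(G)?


Formula: V(G) = E - N + 2P
V(G) = 19 - 17 + 2*1
V(G) = 2 + 2
V(G) = 4

4


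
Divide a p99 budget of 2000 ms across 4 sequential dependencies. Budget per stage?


Formula: per_stage = total_budget / stages
per_stage = 2000 / 4
per_stage = 500.0 ms

500.0 ms


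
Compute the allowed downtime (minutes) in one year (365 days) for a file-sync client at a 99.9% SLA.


Formula: allowed downtime = period * (100 - SLA) / 100
Period (year (365 days)) = 525600 minutes
Unavailability fraction = (100 - 99.9) / 100
Allowed downtime = 525600 * (100 - 99.9) / 100
Allowed downtime = 525.6 minutes

525.6 minutes


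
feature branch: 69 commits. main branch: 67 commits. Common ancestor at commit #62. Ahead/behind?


Common ancestor: commit #62
feature commits after divergence: 69 - 62 = 7
main commits after divergence: 67 - 62 = 5
feature is 7 commits ahead of main
main is 5 commits ahead of feature

feature ahead: 7, main ahead: 5


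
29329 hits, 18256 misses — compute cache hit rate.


Formula: hit rate = hits / (hits + misses) * 100
hit rate = 29329 / (29329 + 18256) * 100
hit rate = 29329 / 47585 * 100
hit rate = 61.63%

61.63%


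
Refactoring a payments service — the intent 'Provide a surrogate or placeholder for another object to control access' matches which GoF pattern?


This matches the Proxy pattern

Proxy


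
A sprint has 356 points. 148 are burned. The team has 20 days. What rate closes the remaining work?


Formula: Required rate = Remaining points / Days left
Remaining = 356 - 148 = 208 points
Required rate = 208 / 20 = 10.4 points/day

10.4 points/day


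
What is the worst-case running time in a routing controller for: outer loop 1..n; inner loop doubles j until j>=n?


Reasoning: linear outer times logarithmic inner
Complexity: O(n log n)

O(n log n)


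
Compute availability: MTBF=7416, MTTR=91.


Availability = MTBF / (MTBF + MTTR)
Availability = 7416 / (7416 + 91)
Availability = 7416 / 7507
Availability = 98.7878%

98.7878%


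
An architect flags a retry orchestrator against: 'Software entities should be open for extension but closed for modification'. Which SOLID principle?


This describes the Open/Closed Principle (OCP)

Open/Closed Principle (OCP)


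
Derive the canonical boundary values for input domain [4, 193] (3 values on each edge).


Range: [4, 193]
Boundaries: just below min, min, min+1, max-1, max, just above max
Values: [3, 4, 5, 192, 193, 194]

[3, 4, 5, 192, 193, 194]


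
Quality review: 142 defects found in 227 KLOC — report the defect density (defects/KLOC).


Defect density = defects / KLOC
Defect density = 142 / 227
Defect density = 0.626 defects/KLOC

0.626 defects/KLOC


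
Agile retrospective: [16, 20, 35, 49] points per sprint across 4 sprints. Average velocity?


Formula: Avg velocity = Total points / Number of sprints
Points: [16, 20, 35, 49]
Sum = 16 + 20 + 35 + 49 = 120
Avg velocity = 120 / 4 = 30.0 points/sprint

30.0 points/sprint


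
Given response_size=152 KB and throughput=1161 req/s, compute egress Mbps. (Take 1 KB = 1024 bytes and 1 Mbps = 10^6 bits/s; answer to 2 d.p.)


Formula: Mbps = payload_bytes * RPS * 8 / 1e6
Payload per request = 152 KB = 152 * 1024 = 155648 bytes
Total bytes/sec = 155648 * 1161 = 180707328
Total bits/sec = 180707328 * 8 = 1445658624
Mbps = 1445658624 / 1e6 = 1445.66

1445.66 Mbps


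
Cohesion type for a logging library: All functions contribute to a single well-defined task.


Reasoning: Best: single purpose
Type: Functional cohesion

Functional cohesion


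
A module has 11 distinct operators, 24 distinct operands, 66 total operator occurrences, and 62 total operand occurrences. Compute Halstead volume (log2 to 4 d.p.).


Formula: V = N * log2(η), where N = N1 + N2 and η = η1 + η2
η = 11 + 24 = 35
N = 66 + 62 = 128
log2(35) ≈ 5.1293
V = 128 * 5.1293 = 656.55

656.55


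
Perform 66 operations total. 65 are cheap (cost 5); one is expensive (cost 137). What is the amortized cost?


Formula: Amortized cost = Total cost / Operations
Total cost = (65 * 5) + (1 * 137)
Total cost = 325 + 137 = 462
Amortized = 462 / 66 = 7.0

7.0


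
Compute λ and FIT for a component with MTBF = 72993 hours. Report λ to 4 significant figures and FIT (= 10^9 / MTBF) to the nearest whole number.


Formula: λ = 1 / MTBF; FIT = λ × 1e9 = 1e9 / MTBF
λ = 1 / 72993 ≈ 1.370e-05 failures/hour
FIT = 1e9 / 72993 ≈ 13700 failures per 1e9 hours (nearest whole number)

λ = 1.370e-05 /h, FIT = 13700


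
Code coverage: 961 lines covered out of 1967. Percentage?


Coverage = covered / total * 100
Coverage = 961 / 1967 * 100
Coverage = 48.86%

48.86%


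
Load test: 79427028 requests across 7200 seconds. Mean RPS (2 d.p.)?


Formula: throughput = requests / seconds
throughput = 79427028 / 7200
throughput = 11031.53 requests/second

11031.53 requests/second


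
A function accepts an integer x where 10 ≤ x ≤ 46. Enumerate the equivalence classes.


Valid range: [10, 46]
Class 1: x < 10 — invalid
Class 2: 10 ≤ x ≤ 46 — valid
Class 3: x > 46 — invalid
Total equivalence classes: 3

3 equivalence classes


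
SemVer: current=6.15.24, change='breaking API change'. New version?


Current: 6.15.24
Change category: 'breaking API change' → major bump
SemVer rule: major bump → increment MAJOR, reset MINOR and PATCH to 0
New: 7.0.0

7.0.0


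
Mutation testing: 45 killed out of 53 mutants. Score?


Mutation score = killed / total * 100
Mutation score = 45 / 53 * 100
Mutation score = 84.91%

84.91%


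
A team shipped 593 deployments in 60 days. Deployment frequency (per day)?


Formula: deployments per day = releases / days
= 593 / 60
= 9.883 deploys/day
(equivalently, 69.18 deploys/week)

9.883 deploys/day


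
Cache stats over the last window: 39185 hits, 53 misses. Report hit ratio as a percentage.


Formula: hit rate = hits / (hits + misses) * 100
hit rate = 39185 / (39185 + 53) * 100
hit rate = 39185 / 39238 * 100
hit rate = 99.86%

99.86%


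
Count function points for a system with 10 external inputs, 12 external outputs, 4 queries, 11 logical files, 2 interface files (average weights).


UFP = EI*4 + EO*5 + EQ*4 + ILF*10 + EIF*7
UFP = 10*4 + 12*5 + 4*4 + 11*10 + 2*7
UFP = 40 + 60 + 16 + 110 + 14
UFP = 240

240


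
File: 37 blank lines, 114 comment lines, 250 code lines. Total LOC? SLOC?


Total LOC = blank + comment + code
Total LOC = 37 + 114 + 250 = 401
SLOC (source only) = code = 250

Total LOC: 401, SLOC: 250


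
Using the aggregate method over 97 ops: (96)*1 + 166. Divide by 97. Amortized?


Formula: Amortized cost = Total cost / Operations
Total cost = (96 * 1) + (1 * 166)
Total cost = 96 + 166 = 262
Amortized = 262 / 97 = 2.701

2.701


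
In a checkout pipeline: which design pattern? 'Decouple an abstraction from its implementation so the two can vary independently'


This matches the Bridge pattern

Bridge


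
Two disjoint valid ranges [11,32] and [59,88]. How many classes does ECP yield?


Valid ranges: [11,32] and [59,88]
Class 1: x < 11 — invalid
Class 2: 11 ≤ x ≤ 32 — valid
Class 3: 32 < x < 59 — invalid (gap between ranges)
Class 4: 59 ≤ x ≤ 88 — valid
Class 5: x > 88 — invalid
Total equivalence classes: 5

5 equivalence classes


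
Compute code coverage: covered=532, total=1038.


Coverage = covered / total * 100
Coverage = 532 / 1038 * 100
Coverage = 51.25%

51.25%


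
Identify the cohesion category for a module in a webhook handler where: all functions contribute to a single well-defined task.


Reasoning: Best: single purpose
Type: Functional cohesion

Functional cohesion


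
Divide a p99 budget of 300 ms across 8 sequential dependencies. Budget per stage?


Formula: per_stage = total_budget / stages
per_stage = 300 / 8
per_stage = 37.5 ms

37.5 ms


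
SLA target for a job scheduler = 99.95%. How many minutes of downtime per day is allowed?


Formula: allowed downtime = period * (100 - SLA) / 100
Period (day) = 1440 minutes
Unavailability fraction = (100 - 99.95) / 100
Allowed downtime = 1440 * (100 - 99.95) / 100
Allowed downtime = 0.72 minutes

0.72 minutes


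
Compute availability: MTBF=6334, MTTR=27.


Availability = MTBF / (MTBF + MTTR)
Availability = 6334 / (6334 + 27)
Availability = 6334 / 6361
Availability = 99.5755%

99.5755%


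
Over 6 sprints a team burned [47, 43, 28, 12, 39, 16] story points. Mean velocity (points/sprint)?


Formula: Avg velocity = Total points / Number of sprints
Points: [47, 43, 28, 12, 39, 16]
Sum = 47 + 43 + 28 + 12 + 39 + 16 = 185
Avg velocity = 185 / 6 = 30.83 points/sprint

30.83 points/sprint


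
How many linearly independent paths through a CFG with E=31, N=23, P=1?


Formula: V(G) = E - N + 2P
V(G) = 31 - 23 + 2*1
V(G) = 8 + 2
V(G) = 10

10


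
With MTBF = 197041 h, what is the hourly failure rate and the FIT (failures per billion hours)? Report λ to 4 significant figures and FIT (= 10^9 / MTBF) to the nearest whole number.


Formula: λ = 1 / MTBF; FIT = λ × 1e9 = 1e9 / MTBF
λ = 1 / 197041 ≈ 5.075e-06 failures/hour
FIT = 1e9 / 197041 ≈ 5075 failures per 1e9 hours (nearest whole number)

λ = 5.075e-06 /h, FIT = 5075


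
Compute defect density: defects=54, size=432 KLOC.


Defect density = defects / KLOC
Defect density = 54 / 432
Defect density = 0.125 defects/KLOC

0.125 defects/KLOC


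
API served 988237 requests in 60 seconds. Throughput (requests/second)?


Formula: throughput = requests / seconds
throughput = 988237 / 60
throughput = 16470.62 requests/second

16470.62 requests/second


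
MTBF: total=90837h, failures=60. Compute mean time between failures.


Formula: MTBF = Total operating time / Number of failures
MTBF = 90837 / 60
MTBF = 1513.95 hours

1513.95 hours


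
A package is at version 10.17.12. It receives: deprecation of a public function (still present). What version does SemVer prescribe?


Current: 10.17.12
Change category: 'deprecation of a public function (still present)' → minor bump
SemVer rule: minor bump → increment MINOR, reset PATCH to 0 (MAJOR unchanged)
New: 10.18.0

10.18.0


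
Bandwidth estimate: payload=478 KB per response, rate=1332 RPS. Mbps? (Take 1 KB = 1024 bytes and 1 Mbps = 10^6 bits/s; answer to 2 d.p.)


Formula: Mbps = payload_bytes * RPS * 8 / 1e6
Payload per request = 478 KB = 478 * 1024 = 489472 bytes
Total bytes/sec = 489472 * 1332 = 651976704
Total bits/sec = 651976704 * 8 = 5215813632
Mbps = 5215813632 / 1e6 = 5215.81

5215.81 Mbps


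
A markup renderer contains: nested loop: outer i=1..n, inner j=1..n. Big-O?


Reasoning: n iterations times n iterations
Complexity: O(n^2)

O(n^2)


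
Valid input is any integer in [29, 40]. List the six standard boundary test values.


Range: [29, 40]
Boundaries: just below min, min, min+1, max-1, max, just above max
Values: [28, 29, 30, 39, 40, 41]

[28, 29, 30, 39, 40, 41]


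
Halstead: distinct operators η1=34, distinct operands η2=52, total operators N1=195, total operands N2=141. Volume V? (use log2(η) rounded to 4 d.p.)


Formula: V = N * log2(η), where N = N1 + N2 and η = η1 + η2
η = 34 + 52 = 86
N = 195 + 141 = 336
log2(86) ≈ 6.4263
V = 336 * 6.4263 = 2159.24

2159.24


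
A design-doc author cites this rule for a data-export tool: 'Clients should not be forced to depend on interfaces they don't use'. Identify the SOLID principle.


This describes the Interface Segregation Principle (ISP)

Interface Segregation Principle (ISP)


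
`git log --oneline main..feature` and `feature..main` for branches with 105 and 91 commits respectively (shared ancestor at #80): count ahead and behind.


Common ancestor: commit #80
feature commits after divergence: 105 - 80 = 25
main commits after divergence: 91 - 80 = 11
feature is 25 commits ahead of main
main is 11 commits ahead of feature

feature ahead: 25, main ahead: 11


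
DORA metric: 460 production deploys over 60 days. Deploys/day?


Formula: deployments per day = releases / days
= 460 / 60
= 7.667 deploys/day
(equivalently, 53.67 deploys/week)

7.667 deploys/day


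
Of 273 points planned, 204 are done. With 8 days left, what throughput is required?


Formula: Required rate = Remaining points / Days left
Remaining = 273 - 204 = 69 points
Required rate = 69 / 8 = 8.63 points/day

8.63 points/day


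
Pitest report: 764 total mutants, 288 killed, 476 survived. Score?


Mutation score = killed / total * 100
Mutation score = 288 / 764 * 100
Mutation score = 37.7%

37.7%


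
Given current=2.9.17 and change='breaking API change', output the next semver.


Current: 2.9.17
Change category: 'breaking API change' → major bump
SemVer rule: major bump → increment MAJOR, reset MINOR and PATCH to 0
New: 3.0.0

3.0.0
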